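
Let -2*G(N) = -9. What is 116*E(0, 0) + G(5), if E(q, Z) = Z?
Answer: 9/2 ≈ 4.5000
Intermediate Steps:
G(N) = 9/2 (G(N) = -½*(-9) = 9/2)
116*E(0, 0) + G(5) = 116*0 + 9/2 = 0 + 9/2 = 9/2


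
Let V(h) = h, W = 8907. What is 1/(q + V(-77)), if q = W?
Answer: 1/8830 ≈ 0.00011325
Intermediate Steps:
q = 8907
1/(q + V(-77)) = 1/(8907 - 77) = 1/8830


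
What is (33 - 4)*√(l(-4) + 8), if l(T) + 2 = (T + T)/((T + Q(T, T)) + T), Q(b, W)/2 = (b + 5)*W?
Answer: 29*√26/2 ≈ 73.936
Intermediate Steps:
Q(b, W) = 2*W*(5 + b) (Q(b, W) = 2*((b + 5)*W) = 2*((5 + b)*W) = 2*(W*(5 + b)) = 2*W*(5 + b))
l(T) = -2 + 2*T/(2*T + 2*T*(5 + T)) (l(T) = -2 + (T + T)/((T + 2*T*(5 + T)) + T) = -2 + (2*T)/(2*T + 2*T*(5 + T)) = -2 + 2*T/(2*T + 2*T*(5 + T)))
(33 - 4)*√(l(-4) + 8) = (33 - 4)*√((-11 - 2*(-4))/(6 - 4) + 8) = 29*√((-11 + 8)/2 + 8) = 29*√((½)*(-3) + 8) = 29*√(-3/2 + 8) = 29*√(13/2) = 29*(√26/2) = 29*√26/2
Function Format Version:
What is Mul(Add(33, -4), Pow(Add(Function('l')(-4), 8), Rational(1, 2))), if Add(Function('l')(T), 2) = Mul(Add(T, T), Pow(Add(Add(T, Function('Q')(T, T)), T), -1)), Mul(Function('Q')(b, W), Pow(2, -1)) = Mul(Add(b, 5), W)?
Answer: Mul(Rational(29, 2), Pow(26, Rational(1, 2))) ≈ 73.936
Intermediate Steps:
Function('Q')(b, W) = Mul(2, W, Add(5, b)) (Function('Q')(b, W) = Mul(2, Mul(Add(b, 5), W)) = Mul(2, Mul(Add(5, b), W)) = Mul(2, Mul(W, Add(5, b))) = Mul(2, W, Add(5, b)))
Function('l')(T) = Add(-2, Mul(2, T, Pow(Add(Mul(2, T), Mul(2, T, Add(5, T))), -1))) (Function('l')(T) = Add(-2, Mul(Add(T, T), Pow(Add(Add(T, Mul(2, T, Add(5, T))), T), -1))) = Add(-2, Mul(Mul(2, T), Pow(Add(Mul(2, T), Mul(2, T, Add(5, T))), -1))) = Add(-2, Mul(2, T, Pow(Add(Mul(2, T), Mul(2, T, Add(5, T))), -1))))
Mul(Add(33, -4), Pow(Add(Function('l')(-4), 8), Rational(1, 2))) = Mul(Add(33, -4), Pow(Add(Mul(Pow(Add(6, -4), -1), Add(-11, Mul(-2, -4))), 8), Rational(1, 2))) = Mul(29, Pow(Add(Mul(Pow(2, -1), Add(-11, 8)), 8), Rational(1, 2))) = Mul(29, Pow(Add(Mul(Rational(1, 2), -3), 8), Rational(1, 2))) = Mul(29, Pow(Add(Rational(-3, 2), 8), Rational(1, 2))) = Mul(29, Pow(Rational(13, 2), Rational(1, 2))) = Mul(29, Mul(Rational(1, 2), Pow(26, Rational(1, 2)))) = Mul(Rational(29, 2), Pow(26, Rational(1, 2)))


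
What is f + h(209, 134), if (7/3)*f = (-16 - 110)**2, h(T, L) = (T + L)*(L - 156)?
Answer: -742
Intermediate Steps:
h(T, L) = (-156 + L)*(L + T) (h(T, L) = (L + T)*(-156 + L) = (-156 + L)*(L + T))
f = 6804 (f = 3*(-16 - 110)**2/7 = (3/7)*(-126)**2 = (3/7)*15876 = 6804)
f + h(209, 134) = 6804 + (134**2 - 156*134 - 156*209 + 134*209) = 6804 + (17956 - 20904 - 32604 + 28006) = 6804 - 7546 = -742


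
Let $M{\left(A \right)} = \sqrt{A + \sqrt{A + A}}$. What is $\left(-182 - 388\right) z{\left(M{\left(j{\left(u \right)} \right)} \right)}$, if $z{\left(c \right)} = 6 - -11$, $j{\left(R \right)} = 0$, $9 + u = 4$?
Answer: $-9690$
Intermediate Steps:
$u = -5$ ($u = -9 + 4 = -5$)
$M{\left(A \right)} = \sqrt{A + \sqrt{2} \sqrt{A}}$ ($M{\left(A \right)} = \sqrt{A + \sqrt{2 A}} = \sqrt{A + \sqrt{2} \sqrt{A}}$)
$z{\left(c \right)} = 17$ ($z{\left(c \right)} = 6 + 11 = 17$)
$\left(-182 - 388\right) z{\left(M{\left(j{\left(u \right)} \right)} \right)} = \left(-182 - 388\right) 17 = \left(-570\right) 17 = -9690$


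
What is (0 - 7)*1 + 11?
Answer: 4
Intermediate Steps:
(0 - 7)*1 + 11 = -7*1 + 11 = -7 + 11 = 4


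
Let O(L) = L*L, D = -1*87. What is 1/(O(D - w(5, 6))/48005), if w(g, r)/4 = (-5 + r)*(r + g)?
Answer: 48005/17161 ≈ 2.7973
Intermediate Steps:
w(g, r) = 4*(-5 + r)*(g + r) (w(g, r) = 4*((-5 + r)*(r + g)) = 4*((-5 + r)*(g + r)) = 4*(-5 + r)*(g + r))
D = -87
O(L) = L²
1/(O(D - w(5, 6))/48005) = 1/((-87 - (-20*5 - 20*6 + 4*6² + 4*5*6))²/48005) = 1/((-87 - (-100 - 120 + 4*36 + 120))²*(1/48005)) = 1/((-87 - (-100 - 120 + 144 + 120))²*(1/48005)) = 1/((-87 - 1*44)²*(1/48005)) = 1/((-87 - 44)²*(1/48005)) = 1/((-131)²*(1/48005)) = 1/(17161*(1/48005)) = 1/(17161/48005) = 48005/17161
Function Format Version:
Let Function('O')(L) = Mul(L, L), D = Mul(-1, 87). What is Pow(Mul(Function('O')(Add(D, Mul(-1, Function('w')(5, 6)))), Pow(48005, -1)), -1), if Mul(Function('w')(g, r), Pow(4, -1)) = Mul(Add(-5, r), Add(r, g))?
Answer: Rational(48005, 17161) ≈ 2.7973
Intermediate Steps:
Function('w')(g, r) = Mul(4, Add(-5, r), Add(g, r)) (Function('w')(g, r) = Mul(4, Mul(Add(-5, r), Add(r, g))) = Mul(4, Mul(Add(-5, r), Add(g, r))) = Mul(4, Add(-5, r), Add(g, r)))
D = -87
Function('O')(L) = Pow(L, 2)
Pow(Mul(Function('O')(Add(D, Mul(-1, Function('w')(5, 6)))), Pow(48005, -1)), -1) = Pow(Mul(Pow(Add(-87, Mul(-1, Add(Mul(-20, 5), Mul(-20, 6), Mul(4, Pow(6, 2)), Mul(4, 5, 6)))), 2), Pow(48005, -1)), -1) = Pow(Mul(Pow(Add(-87, Mul(-1, Add(-100, -120, Mul(4, 36), 120))), 2), Rational(1, 48005)), -1) = Pow(Mul(Pow(Add(-87, Mul(-1, Add(-100, -120, 144, 120))), 2), Rational(1, 48005)), -1) = Pow(Mul(Pow(Add(-87, Mul(-1, 44)), 2), Rational(1, 48005)), -1) = Pow(Mul(Pow(Add(-87, -44), 2), Rational(1, 48005)), -1) = Pow(Mul(Pow(-131, 2), Rational(1, 48005)), -1) = Pow(Mul(17161, Rational(1, 48005)), -1) = Pow(Rational(17161, 48005), -1) = Rational(48005, 17161)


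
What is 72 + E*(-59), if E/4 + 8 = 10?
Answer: -400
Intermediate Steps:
E = 8 (E = -32 + 4*10 = -32 + 40 = 8)
72 + E*(-59) = 72 + 8*(-59) = 72 - 472 = -400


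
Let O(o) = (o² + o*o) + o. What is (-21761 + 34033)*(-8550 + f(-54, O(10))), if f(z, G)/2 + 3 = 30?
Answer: -104262912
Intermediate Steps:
O(o) = o + 2*o² (O(o) = (o² + o²) + o = 2*o² + o = o + 2*o²)
f(z, G) = 54 (f(z, G) = -6 + 2*30 = -6 + 60 = 54)
(-21761 + 34033)*(-8550 + f(-54, O(10))) = (-21761 + 34033)*(-8550 + 54) = 12272*(-8496) = -104262912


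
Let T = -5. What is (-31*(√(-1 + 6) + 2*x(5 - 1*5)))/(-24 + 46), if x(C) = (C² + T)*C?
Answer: -31*√5/22 ≈ -3.1508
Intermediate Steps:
x(C) = C*(-5 + C²) (x(C) = (C² - 5)*C = (-5 + C²)*C = C*(-5 + C²))
(-31*(√(-1 + 6) + 2*x(5 - 1*5)))/(-24 + 46) = (-31*(√(-1 + 6) + 2*((5 - 1*5)*(-5 + (5 - 1*5)²))))/(-24 + 46) = -31*(√5 + 2*((5 - 5)*(-5 + (5 - 5)²)))/22 = -31*(√5 + 2*(0*(-5 + 0²)))*(1/22) = -31*(√5 + 2*(0*(-5 + 0)))*(1/22) = -31*(√5 + 2*(0*(-5)))*(1/22) = -31*(√5 + 2*0)*(1/22) = -31*(√5 + 0)*(1/22) = -31*√5*(1/22) = -31*√5/22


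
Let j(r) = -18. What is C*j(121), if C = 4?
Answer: -72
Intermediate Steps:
C*j(121) = 4*(-18) = -72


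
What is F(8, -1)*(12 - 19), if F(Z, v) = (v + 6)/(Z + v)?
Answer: -5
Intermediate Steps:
F(Z, v) = (6 + v)/(Z + v)
F(8, -1)*(12 - 19) = ((6 - 1)/(8 - 1))*(12 - 19) = (5/7)*(-7) = -5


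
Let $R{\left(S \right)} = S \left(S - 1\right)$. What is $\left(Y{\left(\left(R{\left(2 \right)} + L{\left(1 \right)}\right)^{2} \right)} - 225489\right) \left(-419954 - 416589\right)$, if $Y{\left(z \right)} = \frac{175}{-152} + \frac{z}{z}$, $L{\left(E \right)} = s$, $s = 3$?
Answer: $\frac{28671968408593}{152} \approx 1.8863 \cdot 10^{11}$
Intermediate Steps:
$L{\left(E \right)} = 3$
$R{\left(S \right)} = S \left(-1 + S\right)$
$Y{\left(z \right)} = - \frac{23}{152}$ ($Y{\left(z \right)} = 175 \left(- \frac{1}{152}\right) + 1 = - \frac{175}{152} + 1 = - \frac{23}{152}$)
$\left(Y{\left(\left(R{\left(2 \right)} + L{\left(1 \right)}\right)^{2} \right)} - 225489\right) \left(-419954 - 416589\right) = \left(- \frac{23}{152} - 225489\right) \left(-419954 - 416589\right) = \left(- \frac{34274351}{152}\right) \left(-836543\right) = \frac{28671968408593}{152}$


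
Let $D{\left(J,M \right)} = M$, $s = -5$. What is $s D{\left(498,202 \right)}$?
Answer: $-1010$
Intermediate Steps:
$s D{\left(498,202 \right)} = \left(-5\right) 202 = -1010$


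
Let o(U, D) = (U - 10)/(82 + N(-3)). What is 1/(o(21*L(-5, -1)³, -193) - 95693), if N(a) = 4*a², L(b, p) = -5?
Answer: -118/11294409 ≈ -1.0448e-5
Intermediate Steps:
o(U, D) = -5/59 + U/118 (o(U, D) = (U - 10)/(82 + 4*(-3)²) = (-10 + U)/(82 + 4*9) = (-10 + U)/(82 + 36) = (-10 + U)/118 = (-10 + U)*(1/118) = -5/59 + U/118)
1/(o(21*L(-5, -1)³, -193) - 95693) = 1/((-5/59 + (21*(-5)³)/118) - 95693) = 1/((-5/59 + (21*(-125))/118) - 95693) = 1/((-5/59 + (1/118)*(-2625)) - 95693) = 1/((-5/59 - 2625/118) - 95693) = 1/(-2635/118 - 95693) = 1/(-11294409/118) = -118/11294409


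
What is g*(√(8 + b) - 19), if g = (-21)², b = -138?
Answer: -8379 + 441*I*√130 ≈ -8379.0 + 5028.2*I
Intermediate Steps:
g = 441
g*(√(8 + b) - 19) = 441*(√(8 - 138) - 19) = 441*(√(-130) - 19) = 441*(I*√130 - 19) = 441*(-19 + I*√130) = -8379 + 441*I*√130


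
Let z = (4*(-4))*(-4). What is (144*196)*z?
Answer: 1806336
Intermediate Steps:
z = 64 (z = -16*(-4) = 64)
(144*196)*z = (144*196)*64 = 28224*64 = 1806336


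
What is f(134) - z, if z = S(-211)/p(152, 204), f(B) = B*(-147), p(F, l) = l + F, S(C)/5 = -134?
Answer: -3505909/178 ≈ -19696.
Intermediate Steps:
S(C) = -670 (S(C) = 5*(-134) = -670)
p(F, l) = F + l
f(B) = -147*B
z = -335/178 (z = -670/(152 + 204) = -670/356 = -670*1/356 = -335/178 ≈ -1.8820)
f(134) - z = -147*134 - 1*(-335/178) = -19698 + 335/178 = -3505909/178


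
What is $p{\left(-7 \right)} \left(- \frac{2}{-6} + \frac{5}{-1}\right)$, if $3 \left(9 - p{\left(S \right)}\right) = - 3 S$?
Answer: $- \frac{28}{3} \approx -9.3333$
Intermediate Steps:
$p{\left(S \right)} = 9 + S$ ($p{\left(S \right)} = 9 - \frac{\left(-3\right) S}{3} = 9 + S$)
$p{\left(-7 \right)} \left(- \frac{2}{-6} + \frac{5}{-1}\right) = \left(9 - 7\right) \left(- \frac{2}{-6} + \frac{5}{-1}\right) = 2 \left(\left(-2\right) \left(- \frac{1}{6}\right) + 5 \left(-1\right)\right) = 2 \left(\frac{1}{3} - 5\right) = 2 \left(- \frac{14}{3}\right) = - \frac{28}{3}$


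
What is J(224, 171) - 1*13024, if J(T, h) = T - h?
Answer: -12971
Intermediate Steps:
J(224, 171) - 1*13024 = (224 - 1*171) - 1*13024 = (224 - 171) - 13024 = 53 - 13024 = -12971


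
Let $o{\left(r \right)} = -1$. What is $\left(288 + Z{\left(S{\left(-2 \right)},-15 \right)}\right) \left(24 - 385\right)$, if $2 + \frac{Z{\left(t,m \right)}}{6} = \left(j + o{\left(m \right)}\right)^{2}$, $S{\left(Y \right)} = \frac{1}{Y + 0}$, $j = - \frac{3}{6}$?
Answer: $- \frac{209019}{2} \approx -1.0451 \cdot 10^{5}$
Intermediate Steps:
$j = - \frac{1}{2}$ ($j = \left(-3\right) \frac{1}{6} = - \frac{1}{2} \approx -0.5$)
$S{\left(Y \right)} = \frac{1}{Y}$
$Z{\left(t,m \right)} = \frac{3}{2}$ ($Z{\left(t,m \right)} = -12 + 6 \left(- \frac{1}{2} - 1\right)^{2} = -12 + 6 \left(- \frac{3}{2}\right)^{2} = -12 + 6 \cdot \frac{9}{4} = -12 + \frac{27}{2} = \frac{3}{2}$)
$\left(288 + Z{\left(S{\left(-2 \right)},-15 \right)}\right) \left(24 - 385\right) = \left(288 + \frac{3}{2}\right) \left(24 - 385\right) = \frac{579}{2} \left(-361\right) = - \frac{209019}{2}$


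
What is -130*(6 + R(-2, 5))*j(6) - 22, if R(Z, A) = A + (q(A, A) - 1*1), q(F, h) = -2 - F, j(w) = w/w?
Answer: -412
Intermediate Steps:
j(w) = 1
R(Z, A) = -3 (R(Z, A) = A + ((-2 - A) - 1*1) = A + ((-2 - A) - 1) = A + (-3 - A) = -3)
-130*(6 + R(-2, 5))*j(6) - 22 = -130*(6 - 3) - 22 = -390 - 22 = -412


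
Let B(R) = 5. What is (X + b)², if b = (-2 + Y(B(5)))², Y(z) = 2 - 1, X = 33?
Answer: 1156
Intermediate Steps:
Y(z) = 1
b = 1 (b = (-2 + 1)² = (-1)² = 1)
(X + b)² = (33 + 1)² = 34² = 1156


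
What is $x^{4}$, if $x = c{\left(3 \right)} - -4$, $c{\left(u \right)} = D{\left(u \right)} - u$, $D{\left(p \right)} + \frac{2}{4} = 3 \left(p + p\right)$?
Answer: $\frac{1874161}{16} \approx 1.1714 \cdot 10^{5}$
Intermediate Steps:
$D{\left(p \right)} = - \frac{1}{2} + 6 p$ ($D{\left(p \right)} = - \frac{1}{2} + 3 \left(p + p\right) = - \frac{1}{2} + 3 \cdot 2 p = - \frac{1}{2} + 6 p$)
$c{\left(u \right)} = - \frac{1}{2} + 5 u$ ($c{\left(u \right)} = \left(- \frac{1}{2} + 6 u\right) - u = - \frac{1}{2} + 5 u$)
$x = \frac{37}{2}$ ($x = \left(- \frac{1}{2} + 5 \cdot 3\right) - -4 = \left(- \frac{1}{2} + 15\right) + 4 = \frac{29}{2} + 4 = \frac{37}{2} \approx 18.5$)
$x^{4} = \left(\frac{37}{2}\right)^{4} = \frac{1874161}{16}$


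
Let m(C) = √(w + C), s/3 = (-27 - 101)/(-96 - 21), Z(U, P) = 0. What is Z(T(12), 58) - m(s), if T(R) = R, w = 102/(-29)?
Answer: -I*√300846/1131 ≈ -0.48496*I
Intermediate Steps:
w = -102/29 (w = 102*(-1/29) = -102/29 ≈ -3.5172)
s = 128/39 (s = 3*((-27 - 101)/(-96 - 21)) = 3*(-128/(-117)) = 3*(-128*(-1/117)) = 3*(128/117) = 128/39 ≈ 3.2821)
m(C) = √(-102/29 + C)
Z(T(12), 58) - m(s) = 0 - √(-2958 + 841*(128/39))/29 = 0 - √(-2958 + 107648/39)/29 = 0 - √(-7714/39)/29 = 0 - I*√300846/39/29 = 0 - I*√300846/1131 = -I*√300846/1131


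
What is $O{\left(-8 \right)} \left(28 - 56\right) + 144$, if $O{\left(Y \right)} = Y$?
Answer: $368$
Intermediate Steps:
$O{\left(-8 \right)} \left(28 - 56\right) + 144 = - 8 \left(28 - 56\right) + 144 = \left(-8\right) \left(-28\right) + 144 = 224 + 144 = 368$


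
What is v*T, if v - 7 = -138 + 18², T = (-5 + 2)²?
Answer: 1737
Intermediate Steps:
T = 9 (T = (-3)² = 9)
v = 193 (v = 7 + (-138 + 18²) = 7 + (-138 + 324) = 7 + 186 = 193)
v*T = 193*9 = 1737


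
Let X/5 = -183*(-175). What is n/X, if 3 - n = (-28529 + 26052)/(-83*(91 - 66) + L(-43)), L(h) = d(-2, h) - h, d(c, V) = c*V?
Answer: 3361/311603250 ≈ 1.0786e-5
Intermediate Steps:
d(c, V) = V*c
L(h) = -3*h (L(h) = h*(-2) - h = -2*h - h = -3*h)
X = 160125 (X = 5*(-183*(-175)) = 5*32025 = 160125)
n = 3361/1946 (n = 3 - (-28529 + 26052)/(-83*(91 - 66) - 3*(-43)) = 3 - (-2477)/(-83*25 + 129) = 3 - (-2477)/(-2075 + 129) = 3 - (-2477)/(-1946) = 3 - (-2477)*(-1)/1946 = 3 - 1*2477/1946 = 3 - 2477/1946 = 3361/1946 ≈ 1.7271)
n/X = (3361/1946)/160125 = (3361/1946)*(1/160125) = 3361/311603250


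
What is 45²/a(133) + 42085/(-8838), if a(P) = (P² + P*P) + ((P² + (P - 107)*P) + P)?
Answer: -197212915/41728617 ≈ -4.7261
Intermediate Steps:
a(P) = P + 3*P² + P*(-107 + P) (a(P) = (P² + P²) + ((P² + (-107 + P)*P) + P) = 2*P² + ((P² + P*(-107 + P)) + P) = 2*P² + (P + P² + P*(-107 + P)) = P + 3*P² + P*(-107 + P))
45²/a(133) + 42085/(-8838) = 45²/((2*133*(-53 + 2*133))) + 42085/(-8838) = 2025/((2*133*(-53 + 266))) + 42085*(-1/8838) = 2025/((2*133*213)) - 42085/8838 = 2025/56658 - 42085/8838 = 2025*(1/56658) - 42085/8838 = 675/18886 - 42085/8838 = -197212915/41728617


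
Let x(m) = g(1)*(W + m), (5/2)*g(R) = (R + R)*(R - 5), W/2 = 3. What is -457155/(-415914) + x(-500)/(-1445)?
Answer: 5186873/1001659550 ≈ 0.0051783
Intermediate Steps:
W = 6 (W = 2*3 = 6)
g(R) = 4*R*(-5 + R)/5 (g(R) = 2*((R + R)*(R - 5))/5 = 2*((2*R)*(-5 + R))/5 = 2*(2*R*(-5 + R))/5 = 4*R*(-5 + R)/5)
x(m) = -96/5 - 16*m/5 (x(m) = ((⅘)*1*(-5 + 1))*(6 + m) = ((⅘)*1*(-4))*(6 + m) = -16*(6 + m)/5 = -96/5 - 16*m/5)
-457155/(-415914) + x(-500)/(-1445) = -457155/(-415914) + (-96/5 - 16/5*(-500))/(-1445) = -457155*(-1/415914) + (-96/5 + 1600)*(-1/1445) = 152385/138638 + (7904/5)*(-1/1445) = 152385/138638 - 7904/7225 = 5186873/1001659550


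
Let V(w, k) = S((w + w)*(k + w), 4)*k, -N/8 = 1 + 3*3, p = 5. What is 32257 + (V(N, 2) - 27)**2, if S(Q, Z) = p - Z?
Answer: 32882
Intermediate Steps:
S(Q, Z) = 5 - Z
N = -80 (N = -8*(1 + 3*3) = -8*(1 + 9) = -8*10 = -80)
V(w, k) = k (V(w, k) = (5 - 1*4)*k = (5 - 4)*k = 1*k = k)
32257 + (V(N, 2) - 27)**2 = 32257 + (2 - 27)**2 = 32257 + (-25)**2 = 32257 + 625 = 32882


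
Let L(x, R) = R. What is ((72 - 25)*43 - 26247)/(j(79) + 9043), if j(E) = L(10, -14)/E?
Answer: -1913854/714383 ≈ -2.6790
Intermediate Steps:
j(E) = -14/E
((72 - 25)*43 - 26247)/(j(79) + 9043) = ((72 - 25)*43 - 26247)/(-14/79 + 9043) = (47*43 - 26247)/(-14*1/79 + 9043) = (2021 - 26247)/(-14/79 + 9043) = -24226/714383/79 = -24226*79/714383 = -1913854/714383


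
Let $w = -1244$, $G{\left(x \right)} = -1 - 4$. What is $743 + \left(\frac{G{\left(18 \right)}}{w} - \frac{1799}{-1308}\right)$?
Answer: $\frac{75701152}{101697} \approx 744.38$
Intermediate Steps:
$G{\left(x \right)} = -5$ ($G{\left(x \right)} = -1 - 4 = -5$)
$743 + \left(\frac{G{\left(18 \right)}}{w} - \frac{1799}{-1308}\right) = 743 - \left(- \frac{1799}{1308} - \frac{5}{1244}\right) = 743 - - \frac{140281}{101697} = 743 + \left(\frac{5}{1244} + \frac{1799}{1308}\right) = 743 + \frac{140281}{101697} = \frac{75701152}{101697}$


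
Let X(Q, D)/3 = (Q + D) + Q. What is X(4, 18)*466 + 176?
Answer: 36524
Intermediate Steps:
X(Q, D) = 3*D + 6*Q (X(Q, D) = 3*((Q + D) + Q) = 3*((D + Q) + Q) = 3*(D + 2*Q) = 3*D + 6*Q)
X(4, 18)*466 + 176 = (3*18 + 6*4)*466 + 176 = (54 + 24)*466 + 176 = 78*466 + 176 = 36348 + 176 = 36524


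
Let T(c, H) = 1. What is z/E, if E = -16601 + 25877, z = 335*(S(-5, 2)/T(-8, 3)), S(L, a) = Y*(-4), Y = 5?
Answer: -1675/2319 ≈ -0.72229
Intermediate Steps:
S(L, a) = -20 (S(L, a) = 5*(-4) = -20)
z = -6700 (z = 335*(-20/1) = 335*(-20*1) = 335*(-20) = -6700)
E = 9276
z/E = -6700/9276 = -6700*1/9276 = -1675/2319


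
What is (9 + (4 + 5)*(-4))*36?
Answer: -972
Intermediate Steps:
(9 + (4 + 5)*(-4))*36 = (9 + 9*(-4))*36 = (9 - 36)*36 = -27*36 = -972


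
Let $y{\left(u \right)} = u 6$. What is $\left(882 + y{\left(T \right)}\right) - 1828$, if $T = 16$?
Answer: $-850$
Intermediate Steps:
$y{\left(u \right)} = 6 u$
$\left(882 + y{\left(T \right)}\right) - 1828 = \left(882 + 6 \cdot 16\right) - 1828 = \left(882 + 96\right) - 1828 = 978 - 1828 = -850$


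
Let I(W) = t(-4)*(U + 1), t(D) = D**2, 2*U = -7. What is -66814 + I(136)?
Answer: -66854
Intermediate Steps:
U = -7/2 (U = (1/2)*(-7) = -7/2 ≈ -3.5000)
I(W) = -40 (I(W) = (-4)**2*(-7/2 + 1) = 16*(-5/2) = -40)
-66814 + I(136) = -66814 - 40 = -66854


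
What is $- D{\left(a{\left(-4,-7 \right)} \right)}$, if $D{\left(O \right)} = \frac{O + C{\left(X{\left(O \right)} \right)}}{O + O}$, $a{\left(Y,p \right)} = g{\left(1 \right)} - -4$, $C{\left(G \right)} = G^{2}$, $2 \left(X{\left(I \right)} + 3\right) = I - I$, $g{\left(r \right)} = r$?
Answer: $- \frac{7}{5} \approx -1.4$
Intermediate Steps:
$X{\left(I \right)} = -3$ ($X{\left(I \right)} = -3 + \frac{I - I}{2} = -3 + \frac{1}{2} \cdot 0 = -3 + 0 = -3$)
$a{\left(Y,p \right)} = 5$ ($a{\left(Y,p \right)} = 1 - -4 = 1 + 4 = 5$)
$D{\left(O \right)} = \frac{9 + O}{2 O}$ ($D{\left(O \right)} = \frac{O + \left(-3\right)^{2}}{O + O} = \frac{O + 9}{2 O} = \left(9 + O\right) \frac{1}{2 O} = \frac{9 + O}{2 O}$)
$- D{\left(a{\left(-4,-7 \right)} \right)} = - \frac{9 + 5}{2 \cdot 5} = - \frac{14}{2 \cdot 5} = \left(-1\right) \frac{7}{5} = - \frac{7}{5}$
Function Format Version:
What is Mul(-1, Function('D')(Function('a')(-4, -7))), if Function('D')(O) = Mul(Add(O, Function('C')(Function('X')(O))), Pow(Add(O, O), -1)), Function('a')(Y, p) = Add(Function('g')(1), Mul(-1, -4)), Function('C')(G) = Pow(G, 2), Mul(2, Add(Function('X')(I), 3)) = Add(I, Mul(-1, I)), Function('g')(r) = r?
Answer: Rational(-7, 5) ≈ -1.4000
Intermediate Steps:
Function('X')(I) = -3 (Function('X')(I) = Add(-3, Mul(Rational(1, 2), Add(I, Mul(-1, I)))) = Add(-3, Mul(Rational(1, 2), 0)) = Add(-3, 0) = -3)
Function('a')(Y, p) = 5 (Function('a')(Y, p) = Add(1, Mul(-1, -4)) = Add(1, 4) = 5)
Function('D')(O) = Mul(Rational(1, 2), Pow(O, -1), Add(9, O)) (Function('D')(O) = Mul(Add(O, Pow(-3, 2)), Pow(Add(O, O), -1)) = Mul(Add(O, 9), Pow(Mul(2, O), -1)) = Mul(Add(9, O), Mul(Rational(1, 2), Pow(O, -1))) = Mul(Rational(1, 2), Pow(O, -1), Add(9, O)))
Mul(-1, Function('D')(Function('a')(-4, -7))) = Mul(-1, Mul(Rational(1, 2), Pow(5, -1), Add(9, 5))) = Mul(-1, Mul(Rational(1, 2), Rational(1, 5), 14)) = Mul(-1, Rational(7, 5)) = Rational(-7, 5)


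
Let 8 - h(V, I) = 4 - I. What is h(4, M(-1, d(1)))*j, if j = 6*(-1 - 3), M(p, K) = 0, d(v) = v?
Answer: -96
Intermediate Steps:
h(V, I) = 4 + I (h(V, I) = 8 - (4 - I) = 8 + (-4 + I) = 4 + I)
j = -24 (j = 6*(-4) = -24)
h(4, M(-1, d(1)))*j = (4 + 0)*(-24) = 4*(-24) = -96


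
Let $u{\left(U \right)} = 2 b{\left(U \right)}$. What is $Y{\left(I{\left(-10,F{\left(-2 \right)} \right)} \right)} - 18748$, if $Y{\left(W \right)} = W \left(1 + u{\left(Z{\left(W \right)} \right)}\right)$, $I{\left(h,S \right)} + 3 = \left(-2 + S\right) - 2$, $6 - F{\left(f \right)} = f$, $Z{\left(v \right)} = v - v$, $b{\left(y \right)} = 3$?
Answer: $-18741$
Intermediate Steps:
$Z{\left(v \right)} = 0$
$F{\left(f \right)} = 6 - f$
$u{\left(U \right)} = 6$ ($u{\left(U \right)} = 2 \cdot 3 = 6$)
$I{\left(h,S \right)} = -7 + S$ ($I{\left(h,S \right)} = -3 + \left(\left(-2 + S\right) - 2\right) = -3 + \left(-4 + S\right) = -7 + S$)
$Y{\left(W \right)} = 7 W$ ($Y{\left(W \right)} = W \left(1 + 6\right) = W 7 = 7 W$)
$Y{\left(I{\left(-10,F{\left(-2 \right)} \right)} \right)} - 18748 = 7 \left(-7 + \left(6 - -2\right)\right) - 18748 = 7 \left(-7 + \left(6 + 2\right)\right) - 18748 = 7 \left(-7 + 8\right) - 18748 = 7 \cdot 1 - 18748 = 7 - 18748 = -18741$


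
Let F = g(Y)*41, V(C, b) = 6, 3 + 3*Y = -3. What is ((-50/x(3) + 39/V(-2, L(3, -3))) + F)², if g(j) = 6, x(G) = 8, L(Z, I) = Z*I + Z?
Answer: 970225/16 ≈ 60639.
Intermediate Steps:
Y = -2 (Y = -1 + (⅓)*(-3) = -1 - 1 = -2)
L(Z, I) = Z + I*Z (L(Z, I) = I*Z + Z = Z + I*Z)
F = 246 (F = 6*41 = 246)
((-50/x(3) + 39/V(-2, L(3, -3))) + F)² = ((-50/8 + 39/6) + 246)² = ((-50*⅛ + 39*(⅙)) + 246)² = ((-25/4 + 13/2) + 246)² = (¼ + 246)² = (985/4)² = 970225/16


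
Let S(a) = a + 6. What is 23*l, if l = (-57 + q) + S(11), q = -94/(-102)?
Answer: -45839/51 ≈ -898.80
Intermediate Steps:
S(a) = 6 + a
q = 47/51 (q = -94*(-1/102) = 47/51 ≈ 0.92157)
l = -1993/51 (l = (-57 + 47/51) + (6 + 11) = -2860/51 + 17 = -1993/51 ≈ -39.078)
23*l = 23*(-1993/51) = -45839/51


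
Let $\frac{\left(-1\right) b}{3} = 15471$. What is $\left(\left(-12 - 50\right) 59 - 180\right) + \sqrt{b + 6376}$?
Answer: $-3838 + i \sqrt{40037} \approx -3838.0 + 200.09 i$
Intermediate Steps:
$b = -46413$ ($b = \left(-3\right) 15471 = -46413$)
$\left(\left(-12 - 50\right) 59 - 180\right) + \sqrt{b + 6376} = \left(\left(-12 - 50\right) 59 - 180\right) + \sqrt{-46413 + 6376} = \left(\left(-62\right) 59 - 180\right) + \sqrt{-40037} = \left(-3658 - 180\right) + i \sqrt{40037} = -3838 + i \sqrt{40037}$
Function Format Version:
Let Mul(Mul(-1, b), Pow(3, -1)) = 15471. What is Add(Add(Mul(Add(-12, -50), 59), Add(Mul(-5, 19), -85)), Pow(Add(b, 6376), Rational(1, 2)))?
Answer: Add(-3838, Mul(I, Pow(40037, Rational(1, 2)))) ≈ Add(-3838.0, Mul(200.09, I))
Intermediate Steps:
b = -46413 (b = Mul(-3, 15471) = -46413)
Add(Add(Mul(Add(-12, -50), 59), Add(Mul(-5, 19), -85)), Pow(Add(b, 6376), Rational(1, 2))) = Add(Add(Mul(Add(-12, -50), 59), Add(Mul(-5, 19), -85)), Pow(Add(-46413, 6376), Rational(1, 2))) = Add(Add(Mul(-62, 59), Add(-95, -85)), Pow(-40037, Rational(1, 2))) = Add(Add(-3658, -180), Mul(I, Pow(40037, Rational(1, 2)))) = Add(-3838, Mul(I, Pow(40037, Rational(1, 2))))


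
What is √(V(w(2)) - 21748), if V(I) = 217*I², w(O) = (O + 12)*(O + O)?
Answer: 6*√18299 ≈ 811.64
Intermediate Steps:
w(O) = 2*O*(12 + O) (w(O) = (12 + O)*(2*O) = 2*O*(12 + O))
√(V(w(2)) - 21748) = √(217*(2*2*(12 + 2))² - 21748) = √(217*(2*2*14)² - 21748) = √(217*56² - 21748) = √(217*3136 - 21748) = √(680512 - 21748) = √658764 = 6*√18299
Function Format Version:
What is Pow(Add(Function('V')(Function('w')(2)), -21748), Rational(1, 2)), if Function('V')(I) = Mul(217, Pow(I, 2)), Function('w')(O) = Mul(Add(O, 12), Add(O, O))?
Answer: Mul(6, Pow(18299, Rational(1, 2))) ≈ 811.64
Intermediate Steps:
Function('w')(O) = Mul(2, O, Add(12, O)) (Function('w')(O) = Mul(Add(12, O), Mul(2, O)) = Mul(2, O, Add(12, O)))
Pow(Add(Function('V')(Function('w')(2)), -21748), Rational(1, 2)) = Pow(Add(Mul(217, Pow(Mul(2, 2, Add(12, 2)), 2)), -21748), Rational(1, 2)) = Pow(Add(Mul(217, Pow(Mul(2, 2, 14), 2)), -21748), Rational(1, 2)) = Pow(Add(Mul(217, Pow(56, 2)), -21748), Rational(1, 2)) = Pow(Add(Mul(217, 3136), -21748), Rational(1, 2)) = Pow(Add(680512, -21748), Rational(1, 2)) = Pow(658764, Rational(1, 2)) = Mul(6, Pow(18299, Rational(1, 2)))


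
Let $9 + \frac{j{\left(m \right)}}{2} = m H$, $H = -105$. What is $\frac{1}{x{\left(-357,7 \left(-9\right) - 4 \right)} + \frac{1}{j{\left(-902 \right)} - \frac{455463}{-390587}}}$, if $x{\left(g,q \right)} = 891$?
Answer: $\frac{73978414437}{65914767653954} \approx 0.0011223$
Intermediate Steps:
$j{\left(m \right)} = -18 - 210 m$ ($j{\left(m \right)} = -18 + 2 m \left(-105\right) = -18 + 2 \left(- 105 m\right) = -18 - 210 m$)
$\frac{1}{x{\left(-357,7 \left(-9\right) - 4 \right)} + \frac{1}{j{\left(-902 \right)} - \frac{455463}{-390587}}} = \frac{1}{891 + \frac{1}{\left(-18 - -189420\right) - \frac{455463}{-390587}}} = \frac{1}{891 + \frac{1}{\left(-18 + 189420\right) - - \frac{455463}{390587}}} = \frac{1}{891 + \frac{1}{189402 + \frac{455463}{390587}}} = \frac{1}{891 + \frac{1}{\frac{73978414437}{390587}}} = \frac{1}{891 + \frac{390587}{73978414437}} = \frac{1}{\frac{65914767653954}{73978414437}} = \frac{73978414437}{65914767653954}$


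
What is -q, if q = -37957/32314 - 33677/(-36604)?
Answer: 150569725/591410828 ≈ 0.25459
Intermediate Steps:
q = -150569725/591410828 (q = -37957*1/32314 - 33677*(-1/36604) = -37957/32314 + 33677/36604 = -150569725/591410828 ≈ -0.25459)
-q = -1*(-150569725/591410828) = 150569725/591410828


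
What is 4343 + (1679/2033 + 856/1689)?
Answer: 14917295870/3433737 ≈ 4344.3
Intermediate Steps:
4343 + (1679/2033 + 856/1689) = 4343 + 4576079/3433737 = 14917295870/3433737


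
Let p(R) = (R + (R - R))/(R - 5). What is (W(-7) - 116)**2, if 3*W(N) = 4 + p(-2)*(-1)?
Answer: 5808100/441 ≈ 13170.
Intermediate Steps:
p(R) = R/(-5 + R) (p(R) = (R + 0)/(-5 + R) = R/(-5 + R))
W(N) = 26/21 (W(N) = (4 - 2/(-5 - 2)*(-1))/3 = (4 - 2/(-7)*(-1))/3 = (4 - 2*(-1/7)*(-1))/3 = (4 + (2/7)*(-1))/3 = (4 - 2/7)/3 = (1/3)*(26/7) = 26/21)
(W(-7) - 116)**2 = (26/21 - 116)**2 = (-2410/21)**2 = 5808100/441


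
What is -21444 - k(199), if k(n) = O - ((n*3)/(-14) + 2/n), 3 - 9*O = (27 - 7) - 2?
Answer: -179571347/8358 ≈ -21485.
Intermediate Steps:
O = -5/3 (O = ⅓ - ((27 - 7) - 2)/9 = ⅓ - (20 - 2)/9 = ⅓ - ⅑*18 = ⅓ - 2 = -5/3 ≈ -1.6667)
k(n) = -5/3 - 2/n + 3*n/14 (k(n) = -5/3 - ((n*3)/(-14) + 2/n) = -5/3 - ((3*n)*(-1/14) + 2/n) = -5/3 - (-3*n/14 + 2/n) = -5/3 - (2/n - 3*n/14) = -5/3 + (-2/n + 3*n/14) = -5/3 - 2/n + 3*n/14)
-21444 - k(199) = -21444 - (-84 + 199*(-70 + 9*199))/(42*199) = -21444 - (-84 + 199*(-70 + 1791))/(42*199) = -21444 - (-84 + 199*1721)/(42*199) = -21444 - (-84 + 342479)/(42*199) = -21444 - 342395/(42*199) = -21444 - 1*342395/8358 = -21444 - 342395/8358 = -179571347/8358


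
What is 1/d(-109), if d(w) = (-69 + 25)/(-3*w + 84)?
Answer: -411/44 ≈ -9.3409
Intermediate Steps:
d(w) = -44/(84 - 3*w)
1/d(-109) = 1/(44/(3*(-28 - 109))) = 1/((44/3)/(-137)) = 1/((44/3)*(-1/137)) = 1/(-44/411) = -411/44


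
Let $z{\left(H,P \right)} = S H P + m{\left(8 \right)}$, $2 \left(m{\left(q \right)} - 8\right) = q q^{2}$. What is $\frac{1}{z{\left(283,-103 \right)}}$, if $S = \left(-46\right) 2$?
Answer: $\frac{1}{2681972} \approx 3.7286 \cdot 10^{-7}$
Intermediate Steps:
$m{\left(q \right)} = 8 + \frac{q^{3}}{2}$ ($m{\left(q \right)} = 8 + \frac{q q^{2}}{2} = 8 + \frac{q^{3}}{2}$)
$S = -92$
$z{\left(H,P \right)} = 264 - 92 H P$ ($z{\left(H,P \right)} = - 92 H P + \left(8 + \frac{8^{3}}{2}\right) = - 92 H P + \left(8 + \frac{1}{2} \cdot 512\right) = - 92 H P + \left(8 + 256\right) = - 92 H P + 264 = 264 - 92 H P$)
$\frac{1}{z{\left(283,-103 \right)}} = \frac{1}{264 - 26036 \left(-103\right)} = \frac{1}{264 + 2681708} = \frac{1}{2681972}$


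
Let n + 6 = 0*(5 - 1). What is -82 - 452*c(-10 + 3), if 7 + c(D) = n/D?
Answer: 18862/7 ≈ 2694.6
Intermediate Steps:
n = -6 (n = -6 + 0*(5 - 1) = -6 + 0*4 = -6 + 0 = -6)
c(D) = -7 - 6/D
-82 - 452*c(-10 + 3) = -82 - 452*(-7 - 6/(-10 + 3)) = -82 - 452*(-7 - 6/(-7)) = -82 - 452*(-7 - 6*(-1/7)) = -82 - 452*(-7 + 6/7) = -82 - 452*(-43/7) = -82 + 19436/7 = 18862/7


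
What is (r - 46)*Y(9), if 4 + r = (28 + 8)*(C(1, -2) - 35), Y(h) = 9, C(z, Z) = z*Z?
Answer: -12438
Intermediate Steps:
C(z, Z) = Z*z
r = -1336 (r = -4 + (28 + 8)*(-2*1 - 35) = -4 + 36*(-2 - 35) = -4 + 36*(-37) = -4 - 1332 = -1336)
(r - 46)*Y(9) = (-1336 - 46)*9 = -1382*9 = -12438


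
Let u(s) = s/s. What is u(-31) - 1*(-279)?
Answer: 280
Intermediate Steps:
u(s) = 1
u(-31) - 1*(-279) = 1 - 1*(-279) = 1 + 279 = 280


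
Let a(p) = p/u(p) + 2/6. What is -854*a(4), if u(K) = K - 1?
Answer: -4270/3 ≈ -1423.3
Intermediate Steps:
u(K) = -1 + K
a(p) = ⅓ + p/(-1 + p) (a(p) = p/(-1 + p) + 2/6 = p/(-1 + p) + 2*(⅙) = p/(-1 + p) + ⅓ = ⅓ + p/(-1 + p))
-854*a(4) = -854*(-1 + 4*4)/(3*(-1 + 4)) = -854*(-1 + 16)/(3*3) = -854*15/(3*3) = -854*5/3 = -4270/3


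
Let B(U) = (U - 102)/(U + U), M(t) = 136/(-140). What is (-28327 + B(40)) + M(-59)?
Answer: -7932049/280 ≈ -28329.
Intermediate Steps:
M(t) = -34/35 (M(t) = 136*(-1/140) = -34/35)
B(U) = (-102 + U)/(2*U) (B(U) = (-102 + U)/((2*U)) = (-102 + U)*(1/(2*U)) = (-102 + U)/(2*U))
(-28327 + B(40)) + M(-59) = (-28327 + (½)*(-102 + 40)/40) - 34/35 = (-28327 + (½)*(1/40)*(-62)) - 34/35 = (-28327 - 31/40) - 34/35 = -1133111/40 - 34/35 = -7932049/280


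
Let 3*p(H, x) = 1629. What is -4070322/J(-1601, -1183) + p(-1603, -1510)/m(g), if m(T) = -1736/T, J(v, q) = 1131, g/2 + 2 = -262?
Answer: -280909032/81809 ≈ -3433.7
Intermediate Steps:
g = -528 (g = -4 + 2*(-262) = -4 - 524 = -528)
p(H, x) = 543 (p(H, x) = (1/3)*1629 = 543)
-4070322/J(-1601, -1183) + p(-1603, -1510)/m(g) = -4070322/1131 + 543/((-1736/(-528))) = -4070322*1/1131 + 543/((-1736*(-1/528))) = -1356774/377 + 543/(217/66) = -1356774/377 + 543*(66/217) = -1356774/377 + 35838/217 = -280909032/81809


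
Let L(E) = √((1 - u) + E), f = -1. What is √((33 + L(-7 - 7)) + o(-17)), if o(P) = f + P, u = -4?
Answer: √(15 + 3*I) ≈ 3.8921 + 0.3854*I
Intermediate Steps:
L(E) = √(5 + E) (L(E) = √((1 - 1*(-4)) + E) = √((1 + 4) + E) = √(5 + E))
o(P) = -1 + P
√((33 + L(-7 - 7)) + o(-17)) = √((33 + √(5 + (-7 - 7))) + (-1 - 17)) = √((33 + √(5 - 14)) - 18) = √((33 + √(-9)) - 18) = √((33 + 3*I) - 18) = √(15 + 3*I)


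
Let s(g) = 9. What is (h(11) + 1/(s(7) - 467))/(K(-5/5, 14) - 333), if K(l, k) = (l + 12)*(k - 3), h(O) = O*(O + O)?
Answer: -110835/97096 ≈ -1.1415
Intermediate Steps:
h(O) = 2*O² (h(O) = O*(2*O) = 2*O²)
K(l, k) = (-3 + k)*(12 + l) (K(l, k) = (12 + l)*(-3 + k) = (-3 + k)*(12 + l))
(h(11) + 1/(s(7) - 467))/(K(-5/5, 14) - 333) = (2*11² + 1/(9 - 467))/((-36 - (-15)/5 + 12*14 + 14*(-5/5)) - 333) = (2*121 + 1/(-458))/((-36 - (-15)/5 + 168 + 14*(-5*⅕)) - 333) = (242 - 1/458)/((-36 - 3*(-1) + 168 + 14*(-1)) - 333) = 110835/(458*((-36 + 3 + 168 - 14) - 333)) = 110835/(458*(121 - 333)) = (110835/458)/(-212) = (110835/458)*(-1/212) = -110835/97096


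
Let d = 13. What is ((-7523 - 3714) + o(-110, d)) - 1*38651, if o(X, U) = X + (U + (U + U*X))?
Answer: -51402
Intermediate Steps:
o(X, U) = X + 2*U + U*X (o(X, U) = X + (2*U + U*X) = X + 2*U + U*X)
((-7523 - 3714) + o(-110, d)) - 1*38651 = ((-7523 - 3714) + (-110 + 2*13 + 13*(-110))) - 1*38651 = (-11237 + (-110 + 26 - 1430)) - 38651 = (-11237 - 1514) - 38651 = -12751 - 38651 = -51402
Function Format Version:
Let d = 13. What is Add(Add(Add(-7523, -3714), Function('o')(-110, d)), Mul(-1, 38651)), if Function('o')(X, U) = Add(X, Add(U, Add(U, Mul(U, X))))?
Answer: -51402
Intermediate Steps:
Function('o')(X, U) = Add(X, Mul(2, U), Mul(U, X)) (Function('o')(X, U) = Add(X, Add(Mul(2, U), Mul(U, X))) = Add(X, Mul(2, U), Mul(U, X)))
Add(Add(Add(-7523, -3714), Function('o')(-110, d)), Mul(-1, 38651)) = Add(Add(Add(-7523, -3714), Add(-110, Mul(2, 13), Mul(13, -110))), Mul(-1, 38651)) = Add(Add(-11237, Add(-110, 26, -1430)), -38651) = Add(Add(-11237, -1514), -38651) = Add(-12751, -38651) = -51402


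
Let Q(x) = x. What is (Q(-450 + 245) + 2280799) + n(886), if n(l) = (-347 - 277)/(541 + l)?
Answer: 3254407014/1427 ≈ 2.2806e+6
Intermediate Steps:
n(l) = -624/(541 + l)
(Q(-450 + 245) + 2280799) + n(886) = ((-450 + 245) + 2280799) - 624/(541 + 886) = (-205 + 2280799) - 624/1427 = 2280594 - 624*1/1427 = 2280594 - 624/1427 = 3254407014/1427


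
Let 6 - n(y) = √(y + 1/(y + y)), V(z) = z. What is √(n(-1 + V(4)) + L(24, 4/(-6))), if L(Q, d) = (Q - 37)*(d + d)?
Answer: √(840 - 6*√114)/6 ≈ 4.6426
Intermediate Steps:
L(Q, d) = 2*d*(-37 + Q) (L(Q, d) = (-37 + Q)*(2*d) = 2*d*(-37 + Q))
n(y) = 6 - √(y + 1/(2*y)) (n(y) = 6 - √(y + 1/(y + y)) = 6 - √(y + 1/(2*y)))
√(n(-1 + V(4)) + L(24, 4/(-6))) = √((6 - √(2/(-1 + 4) + 4*(-1 + 4))/2) + 2*(4/(-6))*(-37 + 24)) = √((6 - √(2/3 + 4*3)/2) + 2*(4*(-⅙))*(-13)) = √((6 - √(2*(⅓) + 12)/2) + 2*(-⅔)*(-13)) = √((6 - √(⅔ + 12)/2) + 52/3) = √((6 - √114/6) + 52/3) = √(70/3 - √114/6)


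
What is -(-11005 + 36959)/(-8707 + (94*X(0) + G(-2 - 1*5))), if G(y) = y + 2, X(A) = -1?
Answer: 12977/4403 ≈ 2.9473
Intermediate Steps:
G(y) = 2 + y
-(-11005 + 36959)/(-8707 + (94*X(0) + G(-2 - 1*5))) = -(-11005 + 36959)/(-8707 + (94*(-1) + (2 + (-2 - 1*5)))) = -25954/(-8707 + (-94 + (2 + (-2 - 5)))) = -25954/(-8707 + (-94 + (2 - 7))) = -25954/(-8707 + (-94 - 5)) = -25954/(-8707 - 99) = -25954/(-8806) = -25954*(-1)/8806 = -1*(-12977/4403) = 12977/4403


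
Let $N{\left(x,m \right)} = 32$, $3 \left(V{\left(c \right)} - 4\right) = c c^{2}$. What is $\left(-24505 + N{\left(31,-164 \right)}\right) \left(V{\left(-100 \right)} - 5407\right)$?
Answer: $\frac{24869682857}{3} \approx 8.2899 \cdot 10^{9}$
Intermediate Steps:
$V{\left(c \right)} = 4 + \frac{c^{3}}{3}$ ($V{\left(c \right)} = 4 + \frac{c c^{2}}{3} = 4 + \frac{c^{3}}{3}$)
$\left(-24505 + N{\left(31,-164 \right)}\right) \left(V{\left(-100 \right)} - 5407\right) = \left(-24505 + 32\right) \left(\left(4 + \frac{\left(-100\right)^{3}}{3}\right) - 5407\right) = - 24473 \left(\left(4 + \frac{1}{3} \left(-1000000\right)\right) - 5407\right) = - 24473 \left(\left(4 - \frac{1000000}{3}\right) - 5407\right) = - 24473 \left(- \frac{999988}{3} - 5407\right) = \left(-24473\right) \left(- \frac{1016209}{3}\right) = \frac{24869682857}{3}$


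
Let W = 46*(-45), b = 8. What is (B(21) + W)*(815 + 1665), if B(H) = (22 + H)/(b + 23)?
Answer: -5130160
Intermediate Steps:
W = -2070
B(H) = 22/31 + H/31 (B(H) = (22 + H)/(8 + 23) = (22 + H)/31 = (22 + H)*(1/31) = 22/31 + H/31)
(B(21) + W)*(815 + 1665) = ((22/31 + (1/31)*21) - 2070)*(815 + 1665) = ((22/31 + 21/31) - 2070)*2480 = (43/31 - 2070)*2480 = -64127/31*2480 = -5130160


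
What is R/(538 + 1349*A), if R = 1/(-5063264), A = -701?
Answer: 1/4785346502304 ≈ 2.0897e-13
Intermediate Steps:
R = -1/5063264 ≈ -1.9750e-7
R/(538 + 1349*A) = -1/(5063264*(538 + 1349*(-701))) = -1/(5063264*(538 - 945649)) = -1/5063264/(-945111) = -1/5063264*(-1/945111) = 1/4785346502304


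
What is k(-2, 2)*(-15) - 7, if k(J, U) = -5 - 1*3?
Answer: 113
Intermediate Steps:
k(J, U) = -8 (k(J, U) = -5 - 3 = -8)
k(-2, 2)*(-15) - 7 = -8*(-15) - 7 = 120 - 7 = 113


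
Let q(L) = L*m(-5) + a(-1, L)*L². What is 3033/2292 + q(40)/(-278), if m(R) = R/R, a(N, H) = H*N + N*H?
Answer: 49021249/106196 ≈ 461.61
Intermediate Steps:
a(N, H) = 2*H*N (a(N, H) = H*N + H*N = 2*H*N)
m(R) = 1
q(L) = L - 2*L³ (q(L) = L*1 + (2*L*(-1))*L² = L + (-2*L)*L² = L - 2*L³)
3033/2292 + q(40)/(-278) = 3033/2292 + (40 - 2*40³)/(-278) = 3033*(1/2292) + (40 - 2*64000)*(-1/278) = 1011/764 + (40 - 128000)*(-1/278) = 1011/764 - 127960*(-1/278) = 1011/764 + 63980/139 = 49021249/106196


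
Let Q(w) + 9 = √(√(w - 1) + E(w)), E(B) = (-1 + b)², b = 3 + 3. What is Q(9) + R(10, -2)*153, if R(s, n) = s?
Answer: 1521 + √(25 + 2*√2) ≈ 1526.3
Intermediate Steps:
b = 6
E(B) = 25 (E(B) = (-1 + 6)² = 5² = 25)
Q(w) = -9 + √(25 + √(-1 + w)) (Q(w) = -9 + √(√(w - 1) + 25) = -9 + √(√(-1 + w) + 25) = -9 + √(25 + √(-1 + w)))
Q(9) + R(10, -2)*153 = (-9 + √(25 + √(-1 + 9))) + 10*153 = (-9 + √(25 + √8)) + 1530 = (-9 + √(25 + 2*√2)) + 1530 = 1521 + √(25 + 2*√2)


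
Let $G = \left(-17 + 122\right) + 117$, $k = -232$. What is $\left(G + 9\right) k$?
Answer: $-53592$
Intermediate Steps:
$G = 222$ ($G = 105 + 117 = 222$)
$\left(G + 9\right) k = \left(222 + 9\right) \left(-232\right) = 231 \left(-232\right) = -53592$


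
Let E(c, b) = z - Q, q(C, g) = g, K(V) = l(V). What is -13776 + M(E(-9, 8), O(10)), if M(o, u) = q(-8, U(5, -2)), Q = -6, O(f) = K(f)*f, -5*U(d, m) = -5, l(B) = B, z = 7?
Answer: -13775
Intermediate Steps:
K(V) = V
U(d, m) = 1 (U(d, m) = -1/5*(-5) = 1)
O(f) = f**2 (O(f) = f*f = f**2)
E(c, b) = 13 (E(c, b) = 7 - 1*(-6) = 7 + 6 = 13)
M(o, u) = 1
-13776 + M(E(-9, 8), O(10)) = -13776 + 1 = -13775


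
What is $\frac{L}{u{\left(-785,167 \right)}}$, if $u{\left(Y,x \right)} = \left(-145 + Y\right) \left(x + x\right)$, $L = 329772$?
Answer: $- \frac{27481}{25885} \approx -1.0617$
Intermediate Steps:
$u{\left(Y,x \right)} = 2 x \left(-145 + Y\right)$ ($u{\left(Y,x \right)} = \left(-145 + Y\right) 2 x = 2 x \left(-145 + Y\right)$)
$\frac{L}{u{\left(-785,167 \right)}} = \frac{329772}{2 \cdot 167 \left(-145 - 785\right)} = \frac{329772}{2 \cdot 167 \left(-930\right)} = \frac{329772}{-310620} = 329772 \left(- \frac{1}{310620}\right) = - \frac{27481}{25885}$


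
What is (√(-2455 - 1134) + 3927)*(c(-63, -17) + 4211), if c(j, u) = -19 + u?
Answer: 16395225 + 4175*I*√3589 ≈ 1.6395e+7 + 2.5012e+5*I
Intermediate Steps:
(√(-2455 - 1134) + 3927)*(c(-63, -17) + 4211) = (√(-2455 - 1134) + 3927)*((-19 - 17) + 4211) = (√(-3589) + 3927)*(-36 + 4211) = (I*√3589 + 3927)*4175 = (3927 + I*√3589)*4175 = 16395225 + 4175*I*√3589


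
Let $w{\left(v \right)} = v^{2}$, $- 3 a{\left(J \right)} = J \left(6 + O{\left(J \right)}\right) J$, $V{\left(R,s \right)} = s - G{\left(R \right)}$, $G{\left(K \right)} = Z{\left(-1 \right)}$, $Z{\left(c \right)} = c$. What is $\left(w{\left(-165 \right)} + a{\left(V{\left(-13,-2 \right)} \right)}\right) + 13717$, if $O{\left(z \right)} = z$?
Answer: $\frac{122821}{3} \approx 40940.0$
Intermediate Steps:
$G{\left(K \right)} = -1$
$V{\left(R,s \right)} = 1 + s$ ($V{\left(R,s \right)} = s - -1 = s + 1 = 1 + s$)
$a{\left(J \right)} = - \frac{J^{2} \left(6 + J\right)}{3}$ ($a{\left(J \right)} = - \frac{J \left(6 + J\right) J}{3} = - \frac{J^{2} \left(6 + J\right)}{3}$)
$\left(w{\left(-165 \right)} + a{\left(V{\left(-13,-2 \right)} \right)}\right) + 13717 = \left(\left(-165\right)^{2} + \frac{\left(1 - 2\right)^{2} \left(-6 - \left(1 - 2\right)\right)}{3}\right) + 13717 = \left(27225 + \frac{\left(-1\right)^{2} \left(-6 - -1\right)}{3}\right) + 13717 = \left(27225 + \frac{1}{3} \cdot 1 \left(-6 + 1\right)\right) + 13717 = \left(27225 + \frac{1}{3} \cdot 1 \left(-5\right)\right) + 13717 = \left(27225 - \frac{5}{3}\right) + 13717 = \frac{81670}{3} + 13717 = \frac{122821}{3}$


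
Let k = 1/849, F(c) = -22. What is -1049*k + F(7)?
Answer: -19727/849 ≈ -23.236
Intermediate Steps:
k = 1/849 ≈ 0.0011779
-1049*k + F(7) = -1049*1/849 - 22 = -1049/849 - 22 = -19727/849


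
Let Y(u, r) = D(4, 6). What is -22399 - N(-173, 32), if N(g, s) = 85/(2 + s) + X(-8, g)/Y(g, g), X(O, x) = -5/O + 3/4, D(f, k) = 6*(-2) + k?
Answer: -1075261/48 ≈ -22401.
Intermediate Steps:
D(f, k) = -12 + k
Y(u, r) = -6 (Y(u, r) = -12 + 6 = -6)
X(O, x) = 3/4 - 5/O (X(O, x) = -5/O + 3*(1/4) = -5/O + 3/4 = 3/4 - 5/O)
N(g, s) = -11/48 + 85/(2 + s) (N(g, s) = 85/(2 + s) + (3/4 - 5/(-8))/(-6) = 85/(2 + s) + (3/4 - 5*(-1/8))*(-1/6) = 85/(2 + s) + (3/4 + 5/8)*(-1/6) = 85/(2 + s) + (11/8)*(-1/6) = 85/(2 + s) - 11/48 = -11/48 + 85/(2 + s))
-22399 - N(-173, 32) = -22399 - (4058 - 11*32)/(48*(2 + 32)) = -22399 - (4058 - 352)/(48*34) = -22399 - 3706/(48*34) = -22399 - 1*109/48 = -22399 - 109/48 = -1075261/48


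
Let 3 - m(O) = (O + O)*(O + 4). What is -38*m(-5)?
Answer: 266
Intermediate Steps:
m(O) = 3 - 2*O*(4 + O) (m(O) = 3 - (O + O)*(O + 4) = 3 - 2*O*(4 + O))
-38*m(-5) = -38*(3 - 8*(-5) - 2*(-5)²) = -38*(3 + 40 - 2*25) = -38*(3 + 40 - 50) = -38*(-7) = 266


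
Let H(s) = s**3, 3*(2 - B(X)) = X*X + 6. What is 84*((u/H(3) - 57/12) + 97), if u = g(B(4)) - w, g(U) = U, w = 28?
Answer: 206423/27 ≈ 7645.3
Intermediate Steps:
B(X) = -X**2/3 (B(X) = 2 - (X*X + 6)/3 = 2 - (X**2 + 6)/3 = 2 - (6 + X**2)/3 = 2 + (-2 - X**2/3) = -X**2/3)
u = -100/3 (u = -1/3*4**2 - 1*28 = -1/3*16 - 28 = -16/3 - 28 = -100/3 ≈ -33.333)
84*((u/H(3) - 57/12) + 97) = 84*((-100/(3*(3**3)) - 57/12) + 97) = 84*((-100/3/27 - 57*1/12) + 97) = 84*((-100/3*1/27 - 19/4) + 97) = 84*((-100/81 - 19/4) + 97) = 84*(-1939/324 + 97) = 84*(29489/324) = 206423/27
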